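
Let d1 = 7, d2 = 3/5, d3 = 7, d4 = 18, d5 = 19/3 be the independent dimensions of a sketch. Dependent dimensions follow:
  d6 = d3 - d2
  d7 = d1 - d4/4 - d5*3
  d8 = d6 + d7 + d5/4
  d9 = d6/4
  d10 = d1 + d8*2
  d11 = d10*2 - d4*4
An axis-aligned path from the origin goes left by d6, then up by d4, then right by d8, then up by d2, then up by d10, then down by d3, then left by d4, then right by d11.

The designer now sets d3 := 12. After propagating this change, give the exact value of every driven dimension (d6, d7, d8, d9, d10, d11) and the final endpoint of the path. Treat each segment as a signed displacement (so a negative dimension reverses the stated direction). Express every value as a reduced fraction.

d6 = 57/5
d7 = -33/2
d8 = -211/60
d9 = 57/20
d10 = -1/30
d11 = -1081/15
endpoint = (-6299/60, 197/30)

Apply edit: d3 := 12
  d6 = d3 - d2 = 57/5
  d7 = d1 - d4/4 - d5*3 = -33/2
  d8 = d6 + d7 + d5/4 = -211/60
  d9 = d6/4 = 57/20
  d10 = d1 + d8*2 = -1/30
  d11 = d10*2 - d4*4 = -1081/15
Walk from origin (0, 0):
  seg 1: left by d6 = 57/5 → (-57/5, 0)
  seg 2: up by d4 = 18 → (-57/5, 18)
  seg 3: right by d8 = -211/60 → (-179/12, 18)
  seg 4: up by d2 = 3/5 → (-179/12, 93/5)
  seg 5: up by d10 = -1/30 → (-179/12, 557/30)
  seg 6: down by d3 = 12 → (-179/12, 197/30)
  seg 7: left by d4 = 18 → (-395/12, 197/30)
  seg 8: right by d11 = -1081/15 → (-6299/60, 197/30)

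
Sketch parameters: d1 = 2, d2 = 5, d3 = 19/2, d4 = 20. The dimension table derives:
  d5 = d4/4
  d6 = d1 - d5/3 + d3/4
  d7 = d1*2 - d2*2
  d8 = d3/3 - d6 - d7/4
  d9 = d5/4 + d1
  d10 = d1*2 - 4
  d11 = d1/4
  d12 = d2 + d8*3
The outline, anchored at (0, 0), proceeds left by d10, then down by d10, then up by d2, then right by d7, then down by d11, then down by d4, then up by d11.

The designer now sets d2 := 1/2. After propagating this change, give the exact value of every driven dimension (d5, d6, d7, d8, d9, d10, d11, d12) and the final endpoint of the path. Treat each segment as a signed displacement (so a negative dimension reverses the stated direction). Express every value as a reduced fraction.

d5 = 5
d6 = 65/24
d7 = 3
d8 = -7/24
d9 = 13/4
d10 = 0
d11 = 1/2
d12 = -3/8
endpoint = (3, -39/2)

Apply edit: d2 := 1/2
  d5 = d4/4 = 5
  d6 = d1 - d5/3 + d3/4 = 65/24
  d7 = d1*2 - d2*2 = 3
  d8 = d3/3 - d6 - d7/4 = -7/24
  d9 = d5/4 + d1 = 13/4
  d10 = d1*2 - 4 = 0
  d11 = d1/4 = 1/2
  d12 = d2 + d8*3 = -3/8
Walk from origin (0, 0):
  seg 1: left by d10 = 0 → (0, 0)
  seg 2: down by d10 = 0 → (0, 0)
  seg 3: up by d2 = 1/2 → (0, 1/2)
  seg 4: right by d7 = 3 → (3, 1/2)
  seg 5: down by d11 = 1/2 → (3, 0)
  seg 6: down by d4 = 20 → (3, -20)
  seg 7: up by d11 = 1/2 → (3, -39/2)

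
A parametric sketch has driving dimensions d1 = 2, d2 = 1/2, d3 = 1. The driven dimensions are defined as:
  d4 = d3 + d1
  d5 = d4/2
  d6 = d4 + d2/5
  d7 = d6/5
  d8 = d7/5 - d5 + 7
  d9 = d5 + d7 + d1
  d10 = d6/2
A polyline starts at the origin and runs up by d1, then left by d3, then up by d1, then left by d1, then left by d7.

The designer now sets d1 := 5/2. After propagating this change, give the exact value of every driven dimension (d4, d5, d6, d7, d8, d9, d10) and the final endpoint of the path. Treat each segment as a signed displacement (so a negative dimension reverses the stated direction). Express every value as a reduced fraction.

d4 = 7/2
d5 = 7/4
d6 = 18/5
d7 = 18/25
d8 = 2697/500
d9 = 497/100
d10 = 9/5
endpoint = (-211/50, 5)

Apply edit: d1 := 5/2
  d4 = d3 + d1 = 7/2
  d5 = d4/2 = 7/4
  d6 = d4 + d2/5 = 18/5
  d7 = d6/5 = 18/25
  d8 = d7/5 - d5 + 7 = 2697/500
  d9 = d5 + d7 + d1 = 497/100
  d10 = d6/2 = 9/5
Walk from origin (0, 0):
  seg 1: up by d1 = 5/2 → (0, 5/2)
  seg 2: left by d3 = 1 → (-1, 5/2)
  seg 3: up by d1 = 5/2 → (-1, 5)
  seg 4: left by d1 = 5/2 → (-7/2, 5)
  seg 5: left by d7 = 18/25 → (-211/50, 5)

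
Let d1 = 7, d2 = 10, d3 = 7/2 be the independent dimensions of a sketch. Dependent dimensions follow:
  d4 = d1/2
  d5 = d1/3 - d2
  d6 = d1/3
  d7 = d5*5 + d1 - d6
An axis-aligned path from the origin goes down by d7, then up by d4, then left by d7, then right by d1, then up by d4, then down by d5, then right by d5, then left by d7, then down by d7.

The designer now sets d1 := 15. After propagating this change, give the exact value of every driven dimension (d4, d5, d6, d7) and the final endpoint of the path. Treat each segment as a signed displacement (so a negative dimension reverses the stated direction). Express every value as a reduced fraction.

d4 = 15/2
d5 = -5
d6 = 5
d7 = -15
endpoint = (40, 50)

Apply edit: d1 := 15
  d4 = d1/2 = 15/2
  d5 = d1/3 - d2 = -5
  d6 = d1/3 = 5
  d7 = d5*5 + d1 - d6 = -15
Walk from origin (0, 0):
  seg 1: down by d7 = -15 → (0, 15)
  seg 2: up by d4 = 15/2 → (0, 45/2)
  seg 3: left by d7 = -15 → (15, 45/2)
  seg 4: right by d1 = 15 → (30, 45/2)
  seg 5: up by d4 = 15/2 → (30, 30)
  seg 6: down by d5 = -5 → (30, 35)
  seg 7: right by d5 = -5 → (25, 35)
  seg 8: left by d7 = -15 → (40, 35)
  seg 9: down by d7 = -15 → (40, 50)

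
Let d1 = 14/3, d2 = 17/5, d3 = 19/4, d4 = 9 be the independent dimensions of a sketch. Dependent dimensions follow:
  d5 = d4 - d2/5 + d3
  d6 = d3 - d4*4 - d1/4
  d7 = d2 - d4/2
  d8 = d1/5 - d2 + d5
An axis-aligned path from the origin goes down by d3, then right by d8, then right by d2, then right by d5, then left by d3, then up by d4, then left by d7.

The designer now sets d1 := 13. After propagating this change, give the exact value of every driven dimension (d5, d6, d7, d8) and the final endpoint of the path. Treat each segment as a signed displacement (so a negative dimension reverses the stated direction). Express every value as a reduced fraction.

Apply edit: d1 := 13
  d5 = d4 - d2/5 + d3 = 1307/100
  d6 = d3 - d4*4 - d1/4 = -69/2
  d7 = d2 - d4/2 = -11/10
  d8 = d1/5 - d2 + d5 = 1227/100
Walk from origin (0, 0):
  seg 1: down by d3 = 19/4 → (0, -19/4)
  seg 2: right by d8 = 1227/100 → (1227/100, -19/4)
  seg 3: right by d2 = 17/5 → (1567/100, -19/4)
  seg 4: right by d5 = 1307/100 → (1437/50, -19/4)
  seg 5: left by d3 = 19/4 → (2399/100, -19/4)
  seg 6: up by d4 = 9 → (2399/100, 17/4)
  seg 7: left by d7 = -11/10 → (2509/100, 17/4)

d5 = 1307/100
d6 = -69/2
d7 = -11/10
d8 = 1227/100
endpoint = (2509/100, 17/4)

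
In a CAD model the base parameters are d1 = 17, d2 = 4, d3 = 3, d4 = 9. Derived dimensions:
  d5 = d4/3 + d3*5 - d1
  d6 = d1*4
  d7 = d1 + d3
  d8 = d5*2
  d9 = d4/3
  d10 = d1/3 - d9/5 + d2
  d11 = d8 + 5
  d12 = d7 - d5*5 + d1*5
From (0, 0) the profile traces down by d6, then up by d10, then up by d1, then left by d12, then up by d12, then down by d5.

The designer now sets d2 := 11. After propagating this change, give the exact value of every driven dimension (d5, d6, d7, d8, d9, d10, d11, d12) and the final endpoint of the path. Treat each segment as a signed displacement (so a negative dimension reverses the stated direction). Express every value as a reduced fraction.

Apply edit: d2 := 11
  d5 = d4/3 + d3*5 - d1 = 1
  d6 = d1*4 = 68
  d7 = d1 + d3 = 20
  d8 = d5*2 = 2
  d9 = d4/3 = 3
  d10 = d1/3 - d9/5 + d2 = 241/15
  d11 = d8 + 5 = 7
  d12 = d7 - d5*5 + d1*5 = 100
Walk from origin (0, 0):
  seg 1: down by d6 = 68 → (0, -68)
  seg 2: up by d10 = 241/15 → (0, -779/15)
  seg 3: up by d1 = 17 → (0, -524/15)
  seg 4: left by d12 = 100 → (-100, -524/15)
  seg 5: up by d12 = 100 → (-100, 976/15)
  seg 6: down by d5 = 1 → (-100, 961/15)

d5 = 1
d6 = 68
d7 = 20
d8 = 2
d9 = 3
d10 = 241/15
d11 = 7
d12 = 100
endpoint = (-100, 961/15)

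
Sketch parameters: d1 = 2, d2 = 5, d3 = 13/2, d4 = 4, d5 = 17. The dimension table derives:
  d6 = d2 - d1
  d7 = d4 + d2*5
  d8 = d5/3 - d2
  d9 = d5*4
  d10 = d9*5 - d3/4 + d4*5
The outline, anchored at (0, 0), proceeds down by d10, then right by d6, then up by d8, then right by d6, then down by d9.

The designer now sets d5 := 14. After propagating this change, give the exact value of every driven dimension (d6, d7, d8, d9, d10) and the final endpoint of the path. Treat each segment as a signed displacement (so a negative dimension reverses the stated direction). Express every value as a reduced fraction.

d6 = 3
d7 = 29
d8 = -1/3
d9 = 56
d10 = 2387/8
endpoint = (6, -8513/24)

Apply edit: d5 := 14
  d6 = d2 - d1 = 3
  d7 = d4 + d2*5 = 29
  d8 = d5/3 - d2 = -1/3
  d9 = d5*4 = 56
  d10 = d9*5 - d3/4 + d4*5 = 2387/8
Walk from origin (0, 0):
  seg 1: down by d10 = 2387/8 → (0, -2387/8)
  seg 2: right by d6 = 3 → (3, -2387/8)
  seg 3: up by d8 = -1/3 → (3, -7169/24)
  seg 4: right by d6 = 3 → (6, -7169/24)
  seg 5: down by d9 = 56 → (6, -8513/24)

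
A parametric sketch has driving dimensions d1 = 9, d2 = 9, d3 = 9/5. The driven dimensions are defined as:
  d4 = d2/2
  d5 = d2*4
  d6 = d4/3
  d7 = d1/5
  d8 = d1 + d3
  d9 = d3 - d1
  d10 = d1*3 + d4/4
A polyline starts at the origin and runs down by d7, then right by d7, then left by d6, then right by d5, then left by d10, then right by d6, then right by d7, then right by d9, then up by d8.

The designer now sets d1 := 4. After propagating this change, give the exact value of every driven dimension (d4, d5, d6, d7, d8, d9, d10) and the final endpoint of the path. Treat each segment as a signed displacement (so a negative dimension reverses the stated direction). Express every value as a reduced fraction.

d4 = 9/2
d5 = 36
d6 = 3/2
d7 = 4/5
d8 = 29/5
d9 = -11/5
d10 = 105/8
endpoint = (891/40, 5)

Apply edit: d1 := 4
  d4 = d2/2 = 9/2
  d5 = d2*4 = 36
  d6 = d4/3 = 3/2
  d7 = d1/5 = 4/5
  d8 = d1 + d3 = 29/5
  d9 = d3 - d1 = -11/5
  d10 = d1*3 + d4/4 = 105/8
Walk from origin (0, 0):
  seg 1: down by d7 = 4/5 → (0, -4/5)
  seg 2: right by d7 = 4/5 → (4/5, -4/5)
  seg 3: left by d6 = 3/2 → (-7/10, -4/5)
  seg 4: right by d5 = 36 → (353/10, -4/5)
  seg 5: left by d10 = 105/8 → (887/40, -4/5)
  seg 6: right by d6 = 3/2 → (947/40, -4/5)
  seg 7: right by d7 = 4/5 → (979/40, -4/5)
  seg 8: right by d9 = -11/5 → (891/40, -4/5)
  seg 9: up by d8 = 29/5 → (891/40, 5)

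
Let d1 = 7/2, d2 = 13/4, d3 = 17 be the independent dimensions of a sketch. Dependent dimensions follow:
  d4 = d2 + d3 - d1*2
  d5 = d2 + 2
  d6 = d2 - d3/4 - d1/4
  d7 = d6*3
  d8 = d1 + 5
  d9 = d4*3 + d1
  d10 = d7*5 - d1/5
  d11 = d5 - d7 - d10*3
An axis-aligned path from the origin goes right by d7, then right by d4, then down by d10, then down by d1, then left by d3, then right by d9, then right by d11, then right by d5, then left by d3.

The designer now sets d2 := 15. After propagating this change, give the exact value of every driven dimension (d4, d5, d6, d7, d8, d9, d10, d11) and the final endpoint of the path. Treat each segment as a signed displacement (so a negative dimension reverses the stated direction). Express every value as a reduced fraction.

Apply edit: d2 := 15
  d4 = d2 + d3 - d1*2 = 25
  d5 = d2 + 2 = 17
  d6 = d2 - d3/4 - d1/4 = 79/8
  d7 = d6*3 = 237/8
  d8 = d1 + 5 = 17/2
  d9 = d4*3 + d1 = 157/2
  d10 = d7*5 - d1/5 = 5897/40
  d11 = d5 - d7 - d10*3 = -4549/10
Walk from origin (0, 0):
  seg 1: right by d7 = 237/8 → (237/8, 0)
  seg 2: right by d4 = 25 → (437/8, 0)
  seg 3: down by d10 = 5897/40 → (437/8, -5897/40)
  seg 4: down by d1 = 7/2 → (437/8, -6037/40)
  seg 5: left by d3 = 17 → (301/8, -6037/40)
  seg 6: right by d9 = 157/2 → (929/8, -6037/40)
  seg 7: right by d11 = -4549/10 → (-13551/40, -6037/40)
  seg 8: right by d5 = 17 → (-12871/40, -6037/40)
  seg 9: left by d3 = 17 → (-13551/40, -6037/40)

d4 = 25
d5 = 17
d6 = 79/8
d7 = 237/8
d8 = 17/2
d9 = 157/2
d10 = 5897/40
d11 = -4549/10
endpoint = (-13551/40, -6037/40)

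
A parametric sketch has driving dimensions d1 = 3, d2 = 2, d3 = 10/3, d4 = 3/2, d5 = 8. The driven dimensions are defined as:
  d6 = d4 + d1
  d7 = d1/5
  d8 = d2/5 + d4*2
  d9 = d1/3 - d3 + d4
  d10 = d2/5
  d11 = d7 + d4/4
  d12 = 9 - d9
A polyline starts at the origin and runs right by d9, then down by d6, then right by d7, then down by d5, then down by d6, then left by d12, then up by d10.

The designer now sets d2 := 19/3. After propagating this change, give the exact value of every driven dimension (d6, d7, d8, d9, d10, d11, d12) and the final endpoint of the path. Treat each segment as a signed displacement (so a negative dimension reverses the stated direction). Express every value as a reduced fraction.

d6 = 9/2
d7 = 3/5
d8 = 64/15
d9 = -5/6
d10 = 19/15
d11 = 39/40
d12 = 59/6
endpoint = (-151/15, -236/15)

Apply edit: d2 := 19/3
  d6 = d4 + d1 = 9/2
  d7 = d1/5 = 3/5
  d8 = d2/5 + d4*2 = 64/15
  d9 = d1/3 - d3 + d4 = -5/6
  d10 = d2/5 = 19/15
  d11 = d7 + d4/4 = 39/40
  d12 = 9 - d9 = 59/6
Walk from origin (0, 0):
  seg 1: right by d9 = -5/6 → (-5/6, 0)
  seg 2: down by d6 = 9/2 → (-5/6, -9/2)
  seg 3: right by d7 = 3/5 → (-7/30, -9/2)
  seg 4: down by d5 = 8 → (-7/30, -25/2)
  seg 5: down by d6 = 9/2 → (-7/30, -17)
  seg 6: left by d12 = 59/6 → (-151/15, -17)
  seg 7: up by d10 = 19/15 → (-151/15, -236/15)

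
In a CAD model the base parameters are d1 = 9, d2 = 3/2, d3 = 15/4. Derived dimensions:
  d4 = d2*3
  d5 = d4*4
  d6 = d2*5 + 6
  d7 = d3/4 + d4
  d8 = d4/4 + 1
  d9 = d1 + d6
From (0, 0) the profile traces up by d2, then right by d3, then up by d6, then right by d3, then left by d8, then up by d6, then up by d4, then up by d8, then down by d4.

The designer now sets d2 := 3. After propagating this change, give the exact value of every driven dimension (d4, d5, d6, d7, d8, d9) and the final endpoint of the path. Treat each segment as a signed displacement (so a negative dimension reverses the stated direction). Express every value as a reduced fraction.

Apply edit: d2 := 3
  d4 = d2*3 = 9
  d5 = d4*4 = 36
  d6 = d2*5 + 6 = 21
  d7 = d3/4 + d4 = 159/16
  d8 = d4/4 + 1 = 13/4
  d9 = d1 + d6 = 30
Walk from origin (0, 0):
  seg 1: up by d2 = 3 → (0, 3)
  seg 2: right by d3 = 15/4 → (15/4, 3)
  seg 3: up by d6 = 21 → (15/4, 24)
  seg 4: right by d3 = 15/4 → (15/2, 24)
  seg 5: left by d8 = 13/4 → (17/4, 24)
  seg 6: up by d6 = 21 → (17/4, 45)
  seg 7: up by d4 = 9 → (17/4, 54)
  seg 8: up by d8 = 13/4 → (17/4, 229/4)
  seg 9: down by d4 = 9 → (17/4, 193/4)

d4 = 9
d5 = 36
d6 = 21
d7 = 159/16
d8 = 13/4
d9 = 30
endpoint = (17/4, 193/4)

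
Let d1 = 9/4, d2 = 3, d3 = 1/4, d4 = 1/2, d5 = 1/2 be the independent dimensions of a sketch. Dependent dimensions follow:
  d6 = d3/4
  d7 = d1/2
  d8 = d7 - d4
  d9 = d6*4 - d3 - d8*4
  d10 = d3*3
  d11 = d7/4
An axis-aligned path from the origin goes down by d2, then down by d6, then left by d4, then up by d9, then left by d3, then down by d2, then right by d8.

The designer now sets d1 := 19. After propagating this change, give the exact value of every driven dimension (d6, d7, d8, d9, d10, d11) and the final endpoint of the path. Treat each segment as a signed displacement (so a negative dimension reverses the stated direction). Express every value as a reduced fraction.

Apply edit: d1 := 19
  d6 = d3/4 = 1/16
  d7 = d1/2 = 19/2
  d8 = d7 - d4 = 9
  d9 = d6*4 - d3 - d8*4 = -36
  d10 = d3*3 = 3/4
  d11 = d7/4 = 19/8
Walk from origin (0, 0):
  seg 1: down by d2 = 3 → (0, -3)
  seg 2: down by d6 = 1/16 → (0, -49/16)
  seg 3: left by d4 = 1/2 → (-1/2, -49/16)
  seg 4: up by d9 = -36 → (-1/2, -625/16)
  seg 5: left by d3 = 1/4 → (-3/4, -625/16)
  seg 6: down by d2 = 3 → (-3/4, -673/16)
  seg 7: right by d8 = 9 → (33/4, -673/16)

d6 = 1/16
d7 = 19/2
d8 = 9
d9 = -36
d10 = 3/4
d11 = 19/8
endpoint = (33/4, -673/16)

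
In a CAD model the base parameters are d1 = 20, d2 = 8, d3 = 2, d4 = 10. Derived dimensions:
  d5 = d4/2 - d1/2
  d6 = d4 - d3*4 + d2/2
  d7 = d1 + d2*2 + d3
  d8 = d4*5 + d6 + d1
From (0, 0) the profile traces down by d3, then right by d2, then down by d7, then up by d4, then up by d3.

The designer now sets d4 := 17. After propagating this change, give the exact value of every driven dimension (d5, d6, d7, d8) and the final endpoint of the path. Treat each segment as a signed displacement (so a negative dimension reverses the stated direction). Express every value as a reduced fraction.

d5 = -3/2
d6 = 13
d7 = 38
d8 = 118
endpoint = (8, -21)

Apply edit: d4 := 17
  d5 = d4/2 - d1/2 = -3/2
  d6 = d4 - d3*4 + d2/2 = 13
  d7 = d1 + d2*2 + d3 = 38
  d8 = d4*5 + d6 + d1 = 118
Walk from origin (0, 0):
  seg 1: down by d3 = 2 → (0, -2)
  seg 2: right by d2 = 8 → (8, -2)
  seg 3: down by d7 = 38 → (8, -40)
  seg 4: up by d4 = 17 → (8, -23)
  seg 5: up by d3 = 2 → (8, -21)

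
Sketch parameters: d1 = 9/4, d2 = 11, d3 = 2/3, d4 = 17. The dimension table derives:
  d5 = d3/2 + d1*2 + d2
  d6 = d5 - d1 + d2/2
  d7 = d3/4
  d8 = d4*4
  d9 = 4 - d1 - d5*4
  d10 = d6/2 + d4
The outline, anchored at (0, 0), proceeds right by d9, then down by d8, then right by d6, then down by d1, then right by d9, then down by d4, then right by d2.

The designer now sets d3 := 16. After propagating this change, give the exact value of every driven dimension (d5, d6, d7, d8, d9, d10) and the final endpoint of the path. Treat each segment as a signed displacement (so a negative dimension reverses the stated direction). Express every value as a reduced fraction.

d5 = 47/2
d6 = 107/4
d7 = 4
d8 = 68
d9 = -369/4
d10 = 243/8
endpoint = (-587/4, -349/4)

Apply edit: d3 := 16
  d5 = d3/2 + d1*2 + d2 = 47/2
  d6 = d5 - d1 + d2/2 = 107/4
  d7 = d3/4 = 4
  d8 = d4*4 = 68
  d9 = 4 - d1 - d5*4 = -369/4
  d10 = d6/2 + d4 = 243/8
Walk from origin (0, 0):
  seg 1: right by d9 = -369/4 → (-369/4, 0)
  seg 2: down by d8 = 68 → (-369/4, -68)
  seg 3: right by d6 = 107/4 → (-131/2, -68)
  seg 4: down by d1 = 9/4 → (-131/2, -281/4)
  seg 5: right by d9 = -369/4 → (-631/4, -281/4)
  seg 6: down by d4 = 17 → (-631/4, -349/4)
  seg 7: right by d2 = 11 → (-587/4, -349/4)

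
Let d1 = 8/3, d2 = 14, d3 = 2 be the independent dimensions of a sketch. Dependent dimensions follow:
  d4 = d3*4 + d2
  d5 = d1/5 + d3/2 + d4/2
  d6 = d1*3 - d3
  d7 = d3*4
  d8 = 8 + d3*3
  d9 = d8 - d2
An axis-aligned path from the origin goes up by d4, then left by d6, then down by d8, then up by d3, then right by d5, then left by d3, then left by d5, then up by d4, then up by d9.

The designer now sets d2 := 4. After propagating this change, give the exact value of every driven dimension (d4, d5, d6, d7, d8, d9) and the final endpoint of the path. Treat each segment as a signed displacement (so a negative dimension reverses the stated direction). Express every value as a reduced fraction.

Apply edit: d2 := 4
  d4 = d3*4 + d2 = 12
  d5 = d1/5 + d3/2 + d4/2 = 113/15
  d6 = d1*3 - d3 = 6
  d7 = d3*4 = 8
  d8 = 8 + d3*3 = 14
  d9 = d8 - d2 = 10
Walk from origin (0, 0):
  seg 1: up by d4 = 12 → (0, 12)
  seg 2: left by d6 = 6 → (-6, 12)
  seg 3: down by d8 = 14 → (-6, -2)
  seg 4: up by d3 = 2 → (-6, 0)
  seg 5: right by d5 = 113/15 → (23/15, 0)
  seg 6: left by d3 = 2 → (-7/15, 0)
  seg 7: left by d5 = 113/15 → (-8, 0)
  seg 8: up by d4 = 12 → (-8, 12)
  seg 9: up by d9 = 10 → (-8, 22)

d4 = 12
d5 = 113/15
d6 = 6
d7 = 8
d8 = 14
d9 = 10
endpoint = (-8, 22)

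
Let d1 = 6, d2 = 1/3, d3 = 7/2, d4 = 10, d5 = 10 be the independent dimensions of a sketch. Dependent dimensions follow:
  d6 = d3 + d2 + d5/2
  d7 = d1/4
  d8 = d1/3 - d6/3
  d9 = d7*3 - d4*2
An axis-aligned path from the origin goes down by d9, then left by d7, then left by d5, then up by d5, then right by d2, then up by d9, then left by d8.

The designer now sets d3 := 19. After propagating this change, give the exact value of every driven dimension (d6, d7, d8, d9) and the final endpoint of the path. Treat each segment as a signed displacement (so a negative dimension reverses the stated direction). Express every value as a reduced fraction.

Apply edit: d3 := 19
  d6 = d3 + d2 + d5/2 = 73/3
  d7 = d1/4 = 3/2
  d8 = d1/3 - d6/3 = -55/9
  d9 = d7*3 - d4*2 = -31/2
Walk from origin (0, 0):
  seg 1: down by d9 = -31/2 → (0, 31/2)
  seg 2: left by d7 = 3/2 → (-3/2, 31/2)
  seg 3: left by d5 = 10 → (-23/2, 31/2)
  seg 4: up by d5 = 10 → (-23/2, 51/2)
  seg 5: right by d2 = 1/3 → (-67/6, 51/2)
  seg 6: up by d9 = -31/2 → (-67/6, 10)
  seg 7: left by d8 = -55/9 → (-91/18, 10)

d6 = 73/3
d7 = 3/2
d8 = -55/9
d9 = -31/2
endpoint = (-91/18, 10)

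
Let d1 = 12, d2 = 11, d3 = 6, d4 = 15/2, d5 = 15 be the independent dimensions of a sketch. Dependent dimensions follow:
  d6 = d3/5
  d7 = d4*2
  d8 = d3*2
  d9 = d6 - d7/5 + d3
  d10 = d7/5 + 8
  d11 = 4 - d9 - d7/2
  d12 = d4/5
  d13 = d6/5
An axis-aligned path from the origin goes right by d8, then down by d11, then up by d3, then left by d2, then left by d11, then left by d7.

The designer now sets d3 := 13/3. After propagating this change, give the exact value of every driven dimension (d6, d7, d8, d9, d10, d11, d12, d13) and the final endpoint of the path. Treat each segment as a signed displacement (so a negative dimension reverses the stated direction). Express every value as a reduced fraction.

Apply edit: d3 := 13/3
  d6 = d3/5 = 13/15
  d7 = d4*2 = 15
  d8 = d3*2 = 26/3
  d9 = d6 - d7/5 + d3 = 11/5
  d10 = d7/5 + 8 = 11
  d11 = 4 - d9 - d7/2 = -57/10
  d12 = d4/5 = 3/2
  d13 = d6/5 = 13/75
Walk from origin (0, 0):
  seg 1: right by d8 = 26/3 → (26/3, 0)
  seg 2: down by d11 = -57/10 → (26/3, 57/10)
  seg 3: up by d3 = 13/3 → (26/3, 301/30)
  seg 4: left by d2 = 11 → (-7/3, 301/30)
  seg 5: left by d11 = -57/10 → (101/30, 301/30)
  seg 6: left by d7 = 15 → (-349/30, 301/30)

d6 = 13/15
d7 = 15
d8 = 26/3
d9 = 11/5
d10 = 11
d11 = -57/10
d12 = 3/2
d13 = 13/75
endpoint = (-349/30, 301/30)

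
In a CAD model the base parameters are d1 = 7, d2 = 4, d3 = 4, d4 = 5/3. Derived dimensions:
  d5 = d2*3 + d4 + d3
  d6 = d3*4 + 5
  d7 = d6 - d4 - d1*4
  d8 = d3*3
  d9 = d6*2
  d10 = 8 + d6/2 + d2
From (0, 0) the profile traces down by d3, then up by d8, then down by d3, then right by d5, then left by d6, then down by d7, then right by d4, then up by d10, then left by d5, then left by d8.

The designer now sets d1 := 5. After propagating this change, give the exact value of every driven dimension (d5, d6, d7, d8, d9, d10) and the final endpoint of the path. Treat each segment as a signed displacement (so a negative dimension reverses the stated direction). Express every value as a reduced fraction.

Apply edit: d1 := 5
  d5 = d2*3 + d4 + d3 = 53/3
  d6 = d3*4 + 5 = 21
  d7 = d6 - d4 - d1*4 = -2/3
  d8 = d3*3 = 12
  d9 = d6*2 = 42
  d10 = 8 + d6/2 + d2 = 45/2
Walk from origin (0, 0):
  seg 1: down by d3 = 4 → (0, -4)
  seg 2: up by d8 = 12 → (0, 8)
  seg 3: down by d3 = 4 → (0, 4)
  seg 4: right by d5 = 53/3 → (53/3, 4)
  seg 5: left by d6 = 21 → (-10/3, 4)
  seg 6: down by d7 = -2/3 → (-10/3, 14/3)
  seg 7: right by d4 = 5/3 → (-5/3, 14/3)
  seg 8: up by d10 = 45/2 → (-5/3, 163/6)
  seg 9: left by d5 = 53/3 → (-58/3, 163/6)
  seg 10: left by d8 = 12 → (-94/3, 163/6)

d5 = 53/3
d6 = 21
d7 = -2/3
d8 = 12
d9 = 42
d10 = 45/2
endpoint = (-94/3, 163/6)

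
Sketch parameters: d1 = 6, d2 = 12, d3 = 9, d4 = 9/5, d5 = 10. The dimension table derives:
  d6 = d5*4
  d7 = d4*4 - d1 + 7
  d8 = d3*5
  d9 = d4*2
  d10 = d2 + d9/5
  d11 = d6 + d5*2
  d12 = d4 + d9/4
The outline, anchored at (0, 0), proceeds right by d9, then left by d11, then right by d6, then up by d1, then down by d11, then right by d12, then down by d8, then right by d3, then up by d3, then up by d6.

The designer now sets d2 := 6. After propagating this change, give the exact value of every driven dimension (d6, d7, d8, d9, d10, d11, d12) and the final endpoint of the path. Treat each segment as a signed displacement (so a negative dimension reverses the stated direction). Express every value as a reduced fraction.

Apply edit: d2 := 6
  d6 = d5*4 = 40
  d7 = d4*4 - d1 + 7 = 41/5
  d8 = d3*5 = 45
  d9 = d4*2 = 18/5
  d10 = d2 + d9/5 = 168/25
  d11 = d6 + d5*2 = 60
  d12 = d4 + d9/4 = 27/10
Walk from origin (0, 0):
  seg 1: right by d9 = 18/5 → (18/5, 0)
  seg 2: left by d11 = 60 → (-282/5, 0)
  seg 3: right by d6 = 40 → (-82/5, 0)
  seg 4: up by d1 = 6 → (-82/5, 6)
  seg 5: down by d11 = 60 → (-82/5, -54)
  seg 6: right by d12 = 27/10 → (-137/10, -54)
  seg 7: down by d8 = 45 → (-137/10, -99)
  seg 8: right by d3 = 9 → (-47/10, -99)
  seg 9: up by d3 = 9 → (-47/10, -90)
  seg 10: up by d6 = 40 → (-47/10, -50)

d6 = 40
d7 = 41/5
d8 = 45
d9 = 18/5
d10 = 168/25
d11 = 60
d12 = 27/10
endpoint = (-47/10, -50)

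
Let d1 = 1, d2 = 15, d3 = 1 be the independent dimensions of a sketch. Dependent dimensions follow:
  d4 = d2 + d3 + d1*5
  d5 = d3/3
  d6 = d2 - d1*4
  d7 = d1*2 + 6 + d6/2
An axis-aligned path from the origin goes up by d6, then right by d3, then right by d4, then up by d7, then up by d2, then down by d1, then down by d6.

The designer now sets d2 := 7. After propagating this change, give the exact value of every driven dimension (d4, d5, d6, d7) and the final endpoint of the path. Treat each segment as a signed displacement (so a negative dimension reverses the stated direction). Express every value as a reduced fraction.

d4 = 13
d5 = 1/3
d6 = 3
d7 = 19/2
endpoint = (14, 31/2)

Apply edit: d2 := 7
  d4 = d2 + d3 + d1*5 = 13
  d5 = d3/3 = 1/3
  d6 = d2 - d1*4 = 3
  d7 = d1*2 + 6 + d6/2 = 19/2
Walk from origin (0, 0):
  seg 1: up by d6 = 3 → (0, 3)
  seg 2: right by d3 = 1 → (1, 3)
  seg 3: right by d4 = 13 → (14, 3)
  seg 4: up by d7 = 19/2 → (14, 25/2)
  seg 5: up by d2 = 7 → (14, 39/2)
  seg 6: down by d1 = 1 → (14, 37/2)
  seg 7: down by d6 = 3 → (14, 31/2)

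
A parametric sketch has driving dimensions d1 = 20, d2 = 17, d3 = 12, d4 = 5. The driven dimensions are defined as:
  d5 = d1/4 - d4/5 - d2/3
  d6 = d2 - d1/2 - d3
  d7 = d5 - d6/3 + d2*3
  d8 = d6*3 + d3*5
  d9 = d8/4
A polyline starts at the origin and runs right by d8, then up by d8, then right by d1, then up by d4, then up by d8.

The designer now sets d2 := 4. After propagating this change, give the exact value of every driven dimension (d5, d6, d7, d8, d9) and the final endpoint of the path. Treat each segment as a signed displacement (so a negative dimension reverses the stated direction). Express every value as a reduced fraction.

Apply edit: d2 := 4
  d5 = d1/4 - d4/5 - d2/3 = 8/3
  d6 = d2 - d1/2 - d3 = -18
  d7 = d5 - d6/3 + d2*3 = 62/3
  d8 = d6*3 + d3*5 = 6
  d9 = d8/4 = 3/2
Walk from origin (0, 0):
  seg 1: right by d8 = 6 → (6, 0)
  seg 2: up by d8 = 6 → (6, 6)
  seg 3: right by d1 = 20 → (26, 6)
  seg 4: up by d4 = 5 → (26, 11)
  seg 5: up by d8 = 6 → (26, 17)

d5 = 8/3
d6 = -18
d7 = 62/3
d8 = 6
d9 = 3/2
endpoint = (26, 17)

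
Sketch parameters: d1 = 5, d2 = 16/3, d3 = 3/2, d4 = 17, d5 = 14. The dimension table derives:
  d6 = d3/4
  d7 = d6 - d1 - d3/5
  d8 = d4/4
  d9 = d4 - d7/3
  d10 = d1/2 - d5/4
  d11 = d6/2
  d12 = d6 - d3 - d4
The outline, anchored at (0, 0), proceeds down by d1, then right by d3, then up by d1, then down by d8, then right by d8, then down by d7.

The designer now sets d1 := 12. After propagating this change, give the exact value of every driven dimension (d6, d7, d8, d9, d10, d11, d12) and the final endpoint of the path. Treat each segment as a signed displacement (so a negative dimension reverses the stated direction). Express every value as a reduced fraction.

Apply edit: d1 := 12
  d6 = d3/4 = 3/8
  d7 = d6 - d1 - d3/5 = -477/40
  d8 = d4/4 = 17/4
  d9 = d4 - d7/3 = 839/40
  d10 = d1/2 - d5/4 = 5/2
  d11 = d6/2 = 3/16
  d12 = d6 - d3 - d4 = -145/8
Walk from origin (0, 0):
  seg 1: down by d1 = 12 → (0, -12)
  seg 2: right by d3 = 3/2 → (3/2, -12)
  seg 3: up by d1 = 12 → (3/2, 0)
  seg 4: down by d8 = 17/4 → (3/2, -17/4)
  seg 5: right by d8 = 17/4 → (23/4, -17/4)
  seg 6: down by d7 = -477/40 → (23/4, 307/40)

d6 = 3/8
d7 = -477/40
d8 = 17/4
d9 = 839/40
d10 = 5/2
d11 = 3/16
d12 = -145/8
endpoint = (23/4, 307/40)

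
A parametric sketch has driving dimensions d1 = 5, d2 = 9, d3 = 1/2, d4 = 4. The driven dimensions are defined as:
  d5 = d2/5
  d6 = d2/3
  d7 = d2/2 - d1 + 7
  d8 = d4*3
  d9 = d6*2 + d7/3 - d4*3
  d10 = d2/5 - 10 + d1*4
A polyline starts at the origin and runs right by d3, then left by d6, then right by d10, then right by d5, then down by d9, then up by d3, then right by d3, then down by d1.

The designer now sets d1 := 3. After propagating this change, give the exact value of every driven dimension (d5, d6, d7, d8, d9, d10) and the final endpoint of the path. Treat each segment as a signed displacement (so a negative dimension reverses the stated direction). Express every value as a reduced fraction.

d5 = 9/5
d6 = 3
d7 = 17/2
d8 = 12
d9 = -19/6
d10 = 19/5
endpoint = (18/5, 2/3)

Apply edit: d1 := 3
  d5 = d2/5 = 9/5
  d6 = d2/3 = 3
  d7 = d2/2 - d1 + 7 = 17/2
  d8 = d4*3 = 12
  d9 = d6*2 + d7/3 - d4*3 = -19/6
  d10 = d2/5 - 10 + d1*4 = 19/5
Walk from origin (0, 0):
  seg 1: right by d3 = 1/2 → (1/2, 0)
  seg 2: left by d6 = 3 → (-5/2, 0)
  seg 3: right by d10 = 19/5 → (13/10, 0)
  seg 4: right by d5 = 9/5 → (31/10, 0)
  seg 5: down by d9 = -19/6 → (31/10, 19/6)
  seg 6: up by d3 = 1/2 → (31/10, 11/3)
  seg 7: right by d3 = 1/2 → (18/5, 11/3)
  seg 8: down by d1 = 3 → (18/5, 2/3)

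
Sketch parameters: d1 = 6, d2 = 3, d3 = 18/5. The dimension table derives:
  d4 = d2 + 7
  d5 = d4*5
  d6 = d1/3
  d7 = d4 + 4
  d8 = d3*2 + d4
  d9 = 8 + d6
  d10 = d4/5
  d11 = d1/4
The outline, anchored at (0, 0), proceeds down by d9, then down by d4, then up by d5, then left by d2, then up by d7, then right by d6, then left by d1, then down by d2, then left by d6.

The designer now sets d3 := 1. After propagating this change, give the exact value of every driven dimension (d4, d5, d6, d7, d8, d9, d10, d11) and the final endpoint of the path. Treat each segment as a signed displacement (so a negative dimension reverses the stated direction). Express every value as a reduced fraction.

d4 = 10
d5 = 50
d6 = 2
d7 = 14
d8 = 12
d9 = 10
d10 = 2
d11 = 3/2
endpoint = (-9, 41)

Apply edit: d3 := 1
  d4 = d2 + 7 = 10
  d5 = d4*5 = 50
  d6 = d1/3 = 2
  d7 = d4 + 4 = 14
  d8 = d3*2 + d4 = 12
  d9 = 8 + d6 = 10
  d10 = d4/5 = 2
  d11 = d1/4 = 3/2
Walk from origin (0, 0):
  seg 1: down by d9 = 10 → (0, -10)
  seg 2: down by d4 = 10 → (0, -20)
  seg 3: up by d5 = 50 → (0, 30)
  seg 4: left by d2 = 3 → (-3, 30)
  seg 5: up by d7 = 14 → (-3, 44)
  seg 6: right by d6 = 2 → (-1, 44)
  seg 7: left by d1 = 6 → (-7, 44)
  seg 8: down by d2 = 3 → (-7, 41)
  seg 9: left by d6 = 2 → (-9, 41)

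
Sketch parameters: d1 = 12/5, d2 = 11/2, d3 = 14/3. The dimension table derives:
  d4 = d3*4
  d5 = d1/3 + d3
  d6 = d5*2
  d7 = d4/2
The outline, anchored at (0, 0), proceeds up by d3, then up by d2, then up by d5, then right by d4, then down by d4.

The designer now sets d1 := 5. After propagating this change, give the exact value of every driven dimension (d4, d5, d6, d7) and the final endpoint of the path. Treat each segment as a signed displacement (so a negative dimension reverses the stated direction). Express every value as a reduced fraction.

Apply edit: d1 := 5
  d4 = d3*4 = 56/3
  d5 = d1/3 + d3 = 19/3
  d6 = d5*2 = 38/3
  d7 = d4/2 = 28/3
Walk from origin (0, 0):
  seg 1: up by d3 = 14/3 → (0, 14/3)
  seg 2: up by d2 = 11/2 → (0, 61/6)
  seg 3: up by d5 = 19/3 → (0, 33/2)
  seg 4: right by d4 = 56/3 → (56/3, 33/2)
  seg 5: down by d4 = 56/3 → (56/3, -13/6)

d4 = 56/3
d5 = 19/3
d6 = 38/3
d7 = 28/3
endpoint = (56/3, -13/6)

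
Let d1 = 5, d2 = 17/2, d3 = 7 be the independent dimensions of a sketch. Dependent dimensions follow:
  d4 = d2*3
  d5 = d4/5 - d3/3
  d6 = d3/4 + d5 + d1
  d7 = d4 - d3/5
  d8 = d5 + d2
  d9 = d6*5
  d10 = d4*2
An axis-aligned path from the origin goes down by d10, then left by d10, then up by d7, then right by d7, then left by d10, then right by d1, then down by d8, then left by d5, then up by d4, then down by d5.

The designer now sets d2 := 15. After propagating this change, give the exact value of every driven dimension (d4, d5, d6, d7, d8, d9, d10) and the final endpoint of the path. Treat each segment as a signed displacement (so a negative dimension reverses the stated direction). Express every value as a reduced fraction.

d4 = 45
d5 = 20/3
d6 = 161/12
d7 = 218/5
d8 = 65/3
d9 = 805/12
d10 = 90
endpoint = (-2071/15, -446/15)

Apply edit: d2 := 15
  d4 = d2*3 = 45
  d5 = d4/5 - d3/3 = 20/3
  d6 = d3/4 + d5 + d1 = 161/12
  d7 = d4 - d3/5 = 218/5
  d8 = d5 + d2 = 65/3
  d9 = d6*5 = 805/12
  d10 = d4*2 = 90
Walk from origin (0, 0):
  seg 1: down by d10 = 90 → (0, -90)
  seg 2: left by d10 = 90 → (-90, -90)
  seg 3: up by d7 = 218/5 → (-90, -232/5)
  seg 4: right by d7 = 218/5 → (-232/5, -232/5)
  seg 5: left by d10 = 90 → (-682/5, -232/5)
  seg 6: right by d1 = 5 → (-657/5, -232/5)
  seg 7: down by d8 = 65/3 → (-657/5, -1021/15)
  seg 8: left by d5 = 20/3 → (-2071/15, -1021/15)
  seg 9: up by d4 = 45 → (-2071/15, -346/15)
  seg 10: down by d5 = 20/3 → (-2071/15, -446/15)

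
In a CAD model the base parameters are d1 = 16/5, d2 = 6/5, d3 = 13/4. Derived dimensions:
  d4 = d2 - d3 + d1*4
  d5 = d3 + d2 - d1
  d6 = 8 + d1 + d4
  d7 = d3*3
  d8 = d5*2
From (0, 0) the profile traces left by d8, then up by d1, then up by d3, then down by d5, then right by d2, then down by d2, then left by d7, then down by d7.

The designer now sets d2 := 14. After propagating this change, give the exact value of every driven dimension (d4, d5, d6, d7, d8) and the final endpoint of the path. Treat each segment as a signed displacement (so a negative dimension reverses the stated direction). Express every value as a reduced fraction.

Apply edit: d2 := 14
  d4 = d2 - d3 + d1*4 = 471/20
  d5 = d3 + d2 - d1 = 281/20
  d6 = 8 + d1 + d4 = 139/4
  d7 = d3*3 = 39/4
  d8 = d5*2 = 281/10
Walk from origin (0, 0):
  seg 1: left by d8 = 281/10 → (-281/10, 0)
  seg 2: up by d1 = 16/5 → (-281/10, 16/5)
  seg 3: up by d3 = 13/4 → (-281/10, 129/20)
  seg 4: down by d5 = 281/20 → (-281/10, -38/5)
  seg 5: right by d2 = 14 → (-141/10, -38/5)
  seg 6: down by d2 = 14 → (-141/10, -108/5)
  seg 7: left by d7 = 39/4 → (-477/20, -108/5)
  seg 8: down by d7 = 39/4 → (-477/20, -627/20)

d4 = 471/20
d5 = 281/20
d6 = 139/4
d7 = 39/4
d8 = 281/10
endpoint = (-477/20, -627/20)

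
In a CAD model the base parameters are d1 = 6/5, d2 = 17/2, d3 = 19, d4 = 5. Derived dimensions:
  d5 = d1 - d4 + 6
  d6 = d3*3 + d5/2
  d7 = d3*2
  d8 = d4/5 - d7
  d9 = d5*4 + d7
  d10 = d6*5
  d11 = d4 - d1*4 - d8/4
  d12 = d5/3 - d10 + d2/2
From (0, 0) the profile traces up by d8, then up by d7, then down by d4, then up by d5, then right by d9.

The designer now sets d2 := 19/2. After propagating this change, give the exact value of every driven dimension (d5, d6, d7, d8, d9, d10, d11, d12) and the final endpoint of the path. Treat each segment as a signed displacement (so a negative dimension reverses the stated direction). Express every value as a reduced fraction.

Apply edit: d2 := 19/2
  d5 = d1 - d4 + 6 = 11/5
  d6 = d3*3 + d5/2 = 581/10
  d7 = d3*2 = 38
  d8 = d4/5 - d7 = -37
  d9 = d5*4 + d7 = 234/5
  d10 = d6*5 = 581/2
  d11 = d4 - d1*4 - d8/4 = 189/20
  d12 = d5/3 - d10 + d2/2 = -17101/60
Walk from origin (0, 0):
  seg 1: up by d8 = -37 → (0, -37)
  seg 2: up by d7 = 38 → (0, 1)
  seg 3: down by d4 = 5 → (0, -4)
  seg 4: up by d5 = 11/5 → (0, -9/5)
  seg 5: right by d9 = 234/5 → (234/5, -9/5)

d5 = 11/5
d6 = 581/10
d7 = 38
d8 = -37
d9 = 234/5
d10 = 581/2
d11 = 189/20
d12 = -17101/60
endpoint = (234/5, -9/5)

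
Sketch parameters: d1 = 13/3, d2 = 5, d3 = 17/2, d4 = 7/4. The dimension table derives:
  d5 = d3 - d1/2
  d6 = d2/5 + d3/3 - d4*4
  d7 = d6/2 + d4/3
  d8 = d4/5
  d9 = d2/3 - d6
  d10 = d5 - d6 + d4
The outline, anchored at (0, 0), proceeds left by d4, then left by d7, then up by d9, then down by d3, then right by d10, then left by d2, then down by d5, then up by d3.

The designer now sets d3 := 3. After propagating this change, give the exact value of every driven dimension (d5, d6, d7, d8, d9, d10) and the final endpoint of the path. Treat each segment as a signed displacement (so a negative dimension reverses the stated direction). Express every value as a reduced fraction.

Apply edit: d3 := 3
  d5 = d3 - d1/2 = 5/6
  d6 = d2/5 + d3/3 - d4*4 = -5
  d7 = d6/2 + d4/3 = -23/12
  d8 = d4/5 = 7/20
  d9 = d2/3 - d6 = 20/3
  d10 = d5 - d6 + d4 = 91/12
Walk from origin (0, 0):
  seg 1: left by d4 = 7/4 → (-7/4, 0)
  seg 2: left by d7 = -23/12 → (1/6, 0)
  seg 3: up by d9 = 20/3 → (1/6, 20/3)
  seg 4: down by d3 = 3 → (1/6, 11/3)
  seg 5: right by d10 = 91/12 → (31/4, 11/3)
  seg 6: left by d2 = 5 → (11/4, 11/3)
  seg 7: down by d5 = 5/6 → (11/4, 17/6)
  seg 8: up by d3 = 3 → (11/4, 35/6)

d5 = 5/6
d6 = -5
d7 = -23/12
d8 = 7/20
d9 = 20/3
d10 = 91/12
endpoint = (11/4, 35/6)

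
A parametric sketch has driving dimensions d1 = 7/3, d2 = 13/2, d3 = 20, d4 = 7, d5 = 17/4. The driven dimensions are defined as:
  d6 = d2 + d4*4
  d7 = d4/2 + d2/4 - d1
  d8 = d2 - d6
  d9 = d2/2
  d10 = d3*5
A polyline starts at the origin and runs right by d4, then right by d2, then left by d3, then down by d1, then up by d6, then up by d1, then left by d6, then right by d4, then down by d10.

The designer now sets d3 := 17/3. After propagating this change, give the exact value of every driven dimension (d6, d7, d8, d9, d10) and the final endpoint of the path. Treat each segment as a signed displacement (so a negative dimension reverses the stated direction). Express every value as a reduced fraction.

d6 = 69/2
d7 = 67/24
d8 = -28
d9 = 13/4
d10 = 85/3
endpoint = (-59/3, 37/6)

Apply edit: d3 := 17/3
  d6 = d2 + d4*4 = 69/2
  d7 = d4/2 + d2/4 - d1 = 67/24
  d8 = d2 - d6 = -28
  d9 = d2/2 = 13/4
  d10 = d3*5 = 85/3
Walk from origin (0, 0):
  seg 1: right by d4 = 7 → (7, 0)
  seg 2: right by d2 = 13/2 → (27/2, 0)
  seg 3: left by d3 = 17/3 → (47/6, 0)
  seg 4: down by d1 = 7/3 → (47/6, -7/3)
  seg 5: up by d6 = 69/2 → (47/6, 193/6)
  seg 6: up by d1 = 7/3 → (47/6, 69/2)
  seg 7: left by d6 = 69/2 → (-80/3, 69/2)
  seg 8: right by d4 = 7 → (-59/3, 69/2)
  seg 9: down by d10 = 85/3 → (-59/3, 37/6)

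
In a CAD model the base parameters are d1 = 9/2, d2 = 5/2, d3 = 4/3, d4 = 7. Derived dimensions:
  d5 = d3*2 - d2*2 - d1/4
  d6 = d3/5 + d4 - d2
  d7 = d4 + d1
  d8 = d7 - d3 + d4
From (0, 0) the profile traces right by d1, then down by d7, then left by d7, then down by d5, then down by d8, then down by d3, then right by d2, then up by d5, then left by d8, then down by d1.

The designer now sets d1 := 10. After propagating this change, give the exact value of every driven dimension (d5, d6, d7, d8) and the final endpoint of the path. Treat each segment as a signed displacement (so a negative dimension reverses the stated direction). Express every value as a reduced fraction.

Apply edit: d1 := 10
  d5 = d3*2 - d2*2 - d1/4 = -29/6
  d6 = d3/5 + d4 - d2 = 143/30
  d7 = d4 + d1 = 17
  d8 = d7 - d3 + d4 = 68/3
Walk from origin (0, 0):
  seg 1: right by d1 = 10 → (10, 0)
  seg 2: down by d7 = 17 → (10, -17)
  seg 3: left by d7 = 17 → (-7, -17)
  seg 4: down by d5 = -29/6 → (-7, -73/6)
  seg 5: down by d8 = 68/3 → (-7, -209/6)
  seg 6: down by d3 = 4/3 → (-7, -217/6)
  seg 7: right by d2 = 5/2 → (-9/2, -217/6)
  seg 8: up by d5 = -29/6 → (-9/2, -41)
  seg 9: left by d8 = 68/3 → (-163/6, -41)
  seg 10: down by d1 = 10 → (-163/6, -51)

d5 = -29/6
d6 = 143/30
d7 = 17
d8 = 68/3
endpoint = (-163/6, -51)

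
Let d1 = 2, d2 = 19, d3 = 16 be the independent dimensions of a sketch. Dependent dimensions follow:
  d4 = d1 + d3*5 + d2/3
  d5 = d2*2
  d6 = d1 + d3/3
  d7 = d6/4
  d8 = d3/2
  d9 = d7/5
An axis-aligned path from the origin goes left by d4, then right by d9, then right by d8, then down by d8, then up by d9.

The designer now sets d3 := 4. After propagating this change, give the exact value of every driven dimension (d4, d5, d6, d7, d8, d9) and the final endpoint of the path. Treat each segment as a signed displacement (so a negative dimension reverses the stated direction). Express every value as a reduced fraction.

Apply edit: d3 := 4
  d4 = d1 + d3*5 + d2/3 = 85/3
  d5 = d2*2 = 38
  d6 = d1 + d3/3 = 10/3
  d7 = d6/4 = 5/6
  d8 = d3/2 = 2
  d9 = d7/5 = 1/6
Walk from origin (0, 0):
  seg 1: left by d4 = 85/3 → (-85/3, 0)
  seg 2: right by d9 = 1/6 → (-169/6, 0)
  seg 3: right by d8 = 2 → (-157/6, 0)
  seg 4: down by d8 = 2 → (-157/6, -2)
  seg 5: up by d9 = 1/6 → (-157/6, -11/6)

d4 = 85/3
d5 = 38
d6 = 10/3
d7 = 5/6
d8 = 2
d9 = 1/6
endpoint = (-157/6, -11/6)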